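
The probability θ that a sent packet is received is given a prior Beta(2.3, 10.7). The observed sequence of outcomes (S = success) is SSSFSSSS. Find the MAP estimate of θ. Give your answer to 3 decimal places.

θ̂_MAP = 0.437

Prior: Beta(2.3, 10.7).
Data: 7 successes in 8 trials (from the sequence). The binomial likelihood contributes θ^7(1−θ)^1, so the posterior is Beta(2.3+7, 10.7+1) = Beta(9.3, 11.7).
For Beta(a, b) with a, b > 1 the mode is (a−1)/(a+b−2) = 8.3/19 ≈ 0.437.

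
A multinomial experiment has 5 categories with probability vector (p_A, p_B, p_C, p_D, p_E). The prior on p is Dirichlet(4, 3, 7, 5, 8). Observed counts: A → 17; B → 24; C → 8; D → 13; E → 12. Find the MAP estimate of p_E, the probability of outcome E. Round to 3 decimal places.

MAP estimate of p_E = 0.198

The posterior is Dirichlet(αᵢ + nᵢ) = Dirichlet(21, 27, 15, 18, 20).
For a Dirichlet(a₁,…,a_K) with all aᵢ > 1, the mode has j-th component (aⱼ − 1)/(Σaᵢ − K).
Here Σaᵢ = 101 and K = 5, so p_E = (20 − 1)/(101 − 5) = 19/96 ≈ 0.198.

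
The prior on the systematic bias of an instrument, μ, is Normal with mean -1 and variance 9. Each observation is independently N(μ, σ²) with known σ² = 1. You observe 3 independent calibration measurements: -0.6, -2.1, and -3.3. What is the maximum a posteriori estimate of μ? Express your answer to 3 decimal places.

n = 3; x̄ = ((-0.6) + (-2.1) + (-3.3))/3 = -6/3 = -2.
For a Normal prior and Normal likelihood with known variance, the posterior is Normal; its mode equals its mean, the precision-weighted average.
Prior precision 1/σ₀² = 1/9; data precision n/σ² = 3/1 = 3.
μ̂ = ((1/9)·(-1) + 3·(-2)) / (1/9 + 3) = (-55/9)/(28/9) = -55/28 ≈ -1.964.

μ̂_MAP = -1.964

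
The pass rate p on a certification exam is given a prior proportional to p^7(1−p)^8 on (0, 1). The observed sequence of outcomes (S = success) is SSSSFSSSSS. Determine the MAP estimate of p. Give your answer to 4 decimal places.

p̂_MAP = 0.6400

The prior density ∝ p^7(1−p)^8 is the kernel of Beta(8, 9).
Data: 9 successes in 10 trials (from the sequence). The binomial likelihood contributes p^9(1−p)^1, so the posterior is Beta(8+9, 9+1) = Beta(17, 10).
For Beta(a, b) with a, b > 1 the mode is (a−1)/(a+b−2) = 16/25 ≈ 0.6400.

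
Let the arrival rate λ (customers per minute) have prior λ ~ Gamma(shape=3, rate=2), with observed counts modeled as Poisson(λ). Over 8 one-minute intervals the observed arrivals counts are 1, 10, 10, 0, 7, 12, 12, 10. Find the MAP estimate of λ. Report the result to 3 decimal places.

Σxᵢ = 1+10+10+0+7+12+12+10 = 62, with n = 8.
Posterior ∝ λ^2e^(−2λ) · λ^62e^(−8λ) = λ^64e^(−10λ), i.e. Gamma(shape=65, rate=10).
The mode of a Gamma(a, b) with a ≥ 1 (shape–rate) is (a−1)/b = 64/10 ≈ 6.400.

λ̂_MAP = 6.400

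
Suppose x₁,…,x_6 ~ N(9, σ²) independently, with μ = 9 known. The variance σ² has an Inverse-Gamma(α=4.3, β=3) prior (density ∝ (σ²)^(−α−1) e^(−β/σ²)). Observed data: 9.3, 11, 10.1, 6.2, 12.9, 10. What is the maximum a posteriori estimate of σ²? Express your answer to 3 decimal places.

σ̂²_MAP = 2.130

Sum of squared deviations about the known mean: SS = (9.3−9)² + (11−9)² + (10.1−9)² + (6.2−9)² + (12.9−9)² + (10−9)² = 29.35.
The Normal likelihood contributes (σ²)^(−n/2) exp(−SS/(2σ²)), so the posterior is Inverse-Gamma(α + n/2, β + SS/2) = Inverse-Gamma(7.3, 17.675).
The mode of Inverse-Gamma(a, b) is b/(a+1) = 17.675/8.3 ≈ 2.130.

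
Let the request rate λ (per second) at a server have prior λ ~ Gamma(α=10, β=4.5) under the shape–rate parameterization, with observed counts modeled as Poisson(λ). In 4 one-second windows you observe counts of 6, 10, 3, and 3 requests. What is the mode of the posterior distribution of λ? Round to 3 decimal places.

λ̂_MAP = 3.647

Σxᵢ = 6+10+3+3 = 22, with n = 4.
Posterior ∝ λ^9e^(−4.5λ) · λ^22e^(−4λ) = λ^31e^(−8.5λ), i.e. Gamma(shape=32, rate=8.5).
The mode of a Gamma(a, b) with a ≥ 1 (shape–rate) is (a−1)/b = 31/8.5 ≈ 3.647.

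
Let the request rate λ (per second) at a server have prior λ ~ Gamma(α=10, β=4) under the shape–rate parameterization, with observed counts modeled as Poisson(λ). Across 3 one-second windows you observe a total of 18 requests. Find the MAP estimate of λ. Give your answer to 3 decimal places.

λ̂_MAP = 3.857

Σxᵢ = 18, n = 3.
Posterior ∝ λ^9e^(−4λ) · λ^18e^(−3λ) = λ^27e^(−7λ), i.e. Gamma(shape=28, rate=7).
The mode of a Gamma(a, b) with a ≥ 1 (shape–rate) is (a−1)/b = 27/7 ≈ 3.857.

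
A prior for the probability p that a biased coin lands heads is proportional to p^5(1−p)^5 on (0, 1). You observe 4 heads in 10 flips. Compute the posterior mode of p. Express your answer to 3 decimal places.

p̂_MAP = 0.450

The prior density ∝ p^5(1−p)^5 is the kernel of Beta(6, 6).
Data: 4 successes in 10 trials. The binomial likelihood contributes p^4(1−p)^6, so the posterior is Beta(6+4, 6+6) = Beta(10, 12).
For Beta(a, b) with a, b > 1 the mode is (a−1)/(a+b−2) = 9/20 ≈ 0.450.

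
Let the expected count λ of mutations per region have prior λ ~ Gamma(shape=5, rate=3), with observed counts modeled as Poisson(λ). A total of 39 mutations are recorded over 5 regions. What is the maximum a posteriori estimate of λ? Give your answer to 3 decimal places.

λ̂_MAP = 5.375

Σxᵢ = 39, n = 5.
Posterior ∝ λ^4e^(−3λ) · λ^39e^(−5λ) = λ^43e^(−8λ), i.e. Gamma(shape=44, rate=8).
The mode of a Gamma(a, b) with a ≥ 1 (shape–rate) is (a−1)/b = 43/8 ≈ 5.375.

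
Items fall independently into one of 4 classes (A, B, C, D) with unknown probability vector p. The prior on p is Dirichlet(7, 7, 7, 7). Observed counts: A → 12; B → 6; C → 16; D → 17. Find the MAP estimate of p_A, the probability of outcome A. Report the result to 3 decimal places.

MAP estimate of p_A = 0.240

The posterior is Dirichlet(αᵢ + nᵢ) = Dirichlet(19, 13, 23, 24).
For a Dirichlet(a₁,…,a_K) with all aᵢ > 1, the mode has j-th component (aⱼ − 1)/(Σaᵢ − K).
Here Σaᵢ = 79 and K = 4, so p_A = (19 − 1)/(79 − 4) = 18/75 ≈ 0.240.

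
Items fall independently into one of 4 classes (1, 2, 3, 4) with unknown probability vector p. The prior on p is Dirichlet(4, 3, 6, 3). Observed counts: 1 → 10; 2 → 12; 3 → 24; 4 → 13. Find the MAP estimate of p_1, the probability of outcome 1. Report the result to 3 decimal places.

MAP estimate: 0.183

The posterior is Dirichlet(αᵢ + nᵢ) = Dirichlet(14, 15, 30, 16).
For a Dirichlet(a₁,…,a_K) with all aᵢ > 1, the mode has j-th component (aⱼ − 1)/(Σaᵢ − K).
Here Σaᵢ = 75 and K = 4, so p_1 = (14 − 1)/(75 − 4) = 13/71 ≈ 0.183.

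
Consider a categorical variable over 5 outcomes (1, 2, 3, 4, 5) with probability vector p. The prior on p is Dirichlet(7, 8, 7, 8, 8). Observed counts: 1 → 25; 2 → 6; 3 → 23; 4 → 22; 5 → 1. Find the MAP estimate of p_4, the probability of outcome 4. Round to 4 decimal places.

MAP estimate: 0.2636

The posterior is Dirichlet(αᵢ + nᵢ) = Dirichlet(32, 14, 30, 30, 9).
For a Dirichlet(a₁,…,a_K) with all aᵢ > 1, the mode has j-th component (aⱼ − 1)/(Σaᵢ − K).
Here Σaᵢ = 115 and K = 5, so p_4 = (30 − 1)/(115 − 5) = 29/110 ≈ 0.2636.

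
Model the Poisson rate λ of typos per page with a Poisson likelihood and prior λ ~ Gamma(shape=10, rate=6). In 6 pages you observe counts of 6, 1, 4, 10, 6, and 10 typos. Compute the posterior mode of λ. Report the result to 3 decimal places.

Σxᵢ = 6+1+4+10+6+10 = 37, with n = 6.
Posterior ∝ λ^9e^(−6λ) · λ^37e^(−6λ) = λ^46e^(−12λ), i.e. Gamma(shape=47, rate=12).
The mode of a Gamma(a, b) with a ≥ 1 (shape–rate) is (a−1)/b = 46/12 ≈ 3.833.

λ̂_MAP = 3.833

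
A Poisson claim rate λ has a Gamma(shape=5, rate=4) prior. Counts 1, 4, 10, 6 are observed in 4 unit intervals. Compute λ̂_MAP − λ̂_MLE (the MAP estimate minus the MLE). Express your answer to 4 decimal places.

Σxᵢ = 21. Posterior is Gamma(26, 8); MAP = (26−1)/8 = 25/8 ≈ 3.12500.
MLE = x̄ = 21/4 ≈ 5.25000.
Difference = 25/8 − 21/4 = -17/8 ≈ -2.1250.

MAP − MLE = -2.1250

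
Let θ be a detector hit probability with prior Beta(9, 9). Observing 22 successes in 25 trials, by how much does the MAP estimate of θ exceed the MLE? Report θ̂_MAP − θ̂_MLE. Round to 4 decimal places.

Posterior is Beta(31, 12); MAP = (31−1)/(43−2) = 30/41 ≈ 0.73171.
MLE ignores the prior: θ̂_MLE = k/n = 22/25 ≈ 0.88000.
Difference = 30/41 − 22/25 = -152/1025 ≈ -0.1483.

MAP − MLE = -0.1483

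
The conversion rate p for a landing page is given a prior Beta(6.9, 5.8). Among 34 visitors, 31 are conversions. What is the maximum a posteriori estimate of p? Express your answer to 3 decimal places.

p̂_MAP = 0.826

Prior: Beta(6.9, 5.8).
Data: 31 successes in 34 trials. The binomial likelihood contributes p^31(1−p)^3, so the posterior is Beta(6.9+31, 5.8+3) = Beta(37.9, 8.8).
For Beta(a, b) with a, b > 1 the mode is (a−1)/(a+b−2) = 36.9/44.7 ≈ 0.826.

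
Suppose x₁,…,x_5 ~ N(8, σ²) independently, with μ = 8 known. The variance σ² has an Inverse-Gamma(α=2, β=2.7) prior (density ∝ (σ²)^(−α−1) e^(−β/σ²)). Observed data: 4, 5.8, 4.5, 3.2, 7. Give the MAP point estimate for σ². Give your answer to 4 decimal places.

σ̂²_MAP = 5.6845

Sum of squared deviations about the known mean: SS = (4−8)² + (5.8−8)² + (4.5−8)² + (3.2−8)² + (7−8)² = 57.13.
The Normal likelihood contributes (σ²)^(−n/2) exp(−SS/(2σ²)), so the posterior is Inverse-Gamma(α + n/2, β + SS/2) = Inverse-Gamma(4.5, 31.265).
The mode of Inverse-Gamma(a, b) is b/(a+1) = 31.265/5.5 ≈ 5.6845.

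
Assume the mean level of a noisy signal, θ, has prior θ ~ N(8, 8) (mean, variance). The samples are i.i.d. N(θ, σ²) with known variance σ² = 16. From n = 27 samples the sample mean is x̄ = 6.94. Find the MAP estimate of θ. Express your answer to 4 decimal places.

n = 27, x̄ = 6.94.
For a Normal prior and Normal likelihood with known variance, the posterior is Normal; its mode equals its mean, the precision-weighted average.
Prior precision 1/σ₀² = 1/8 = 0.125; data precision n/σ² = 27/16 = 1.6875.
θ̂ = (0.125·8 + 1.6875·6.94) / (0.125 + 1.6875) = 12.71125/1.8125 = 10169/1450 ≈ 7.0131.

θ̂_MAP = 7.0131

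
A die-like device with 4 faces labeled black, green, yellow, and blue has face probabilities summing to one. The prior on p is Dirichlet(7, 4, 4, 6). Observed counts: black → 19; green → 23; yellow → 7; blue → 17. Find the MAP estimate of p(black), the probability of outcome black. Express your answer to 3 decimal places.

MAP estimate of p(black) = 0.301

The posterior is Dirichlet(αᵢ + nᵢ) = Dirichlet(26, 27, 11, 23).
For a Dirichlet(a₁,…,a_K) with all aᵢ > 1, the mode has j-th component (aⱼ − 1)/(Σaᵢ − K).
Here Σaᵢ = 87 and K = 4, so p(black) = (26 − 1)/(87 − 4) = 25/83 ≈ 0.301.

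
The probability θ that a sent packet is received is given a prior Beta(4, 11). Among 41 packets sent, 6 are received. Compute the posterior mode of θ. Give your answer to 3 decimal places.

θ̂_MAP = 0.167

Prior: Beta(4, 11).
Data: 6 successes in 41 trials. The binomial likelihood contributes θ^6(1−θ)^35, so the posterior is Beta(4+6, 11+35) = Beta(10, 46).
For Beta(a, b) with a, b > 1 the mode is (a−1)/(a+b−2) = 9/54 ≈ 0.167.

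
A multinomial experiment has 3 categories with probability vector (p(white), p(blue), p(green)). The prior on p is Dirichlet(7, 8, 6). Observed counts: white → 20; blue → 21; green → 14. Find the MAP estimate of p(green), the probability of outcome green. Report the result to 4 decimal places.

The posterior is Dirichlet(αᵢ + nᵢ) = Dirichlet(27, 29, 20).
For a Dirichlet(a₁,…,a_K) with all aᵢ > 1, the mode has j-th component (aⱼ − 1)/(Σaᵢ − K).
Here Σaᵢ = 76 and K = 3, so p(green) = (20 − 1)/(76 − 3) = 19/73 ≈ 0.2603.

MAP estimate of p(green) = 0.2603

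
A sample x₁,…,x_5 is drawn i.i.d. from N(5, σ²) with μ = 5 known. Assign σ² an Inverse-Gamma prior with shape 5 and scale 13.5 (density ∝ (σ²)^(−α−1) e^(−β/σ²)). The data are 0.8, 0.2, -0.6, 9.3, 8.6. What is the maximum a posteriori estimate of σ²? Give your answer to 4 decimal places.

Sum of squared deviations about the known mean: SS = (0.8−5)² + (0.2−5)² + (-0.6−5)² + (9.3−5)² + (8.6−5)² = 103.49.
The Normal likelihood contributes (σ²)^(−n/2) exp(−SS/(2σ²)), so the posterior is Inverse-Gamma(α + n/2, β + SS/2) = Inverse-Gamma(7.5, 65.245).
The mode of Inverse-Gamma(a, b) is b/(a+1) = 65.245/8.5 ≈ 7.6759.

σ̂²_MAP = 7.6759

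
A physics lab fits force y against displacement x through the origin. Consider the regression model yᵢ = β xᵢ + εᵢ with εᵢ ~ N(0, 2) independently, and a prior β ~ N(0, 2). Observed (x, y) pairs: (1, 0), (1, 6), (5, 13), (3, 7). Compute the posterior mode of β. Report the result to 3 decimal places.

log p(β | y) = −Σ(yᵢ − βxᵢ)²/(2·2) − β²/(2·2) + const.
Setting the derivative to zero: Σxᵢ(yᵢ − βxᵢ)/2 − β/2 = 0, so β = Σxᵢyᵢ / (Σxᵢ² + σ²/τ²).
Σxᵢyᵢ = 1·0 + 1·6 + 5·13 + 3·7 = 92; Σxᵢ² = 36; σ²/τ² = 1.
β̂_MAP = 92 / (36 + 1) = 92/37 ≈ 2.486.

β̂_MAP = 2.486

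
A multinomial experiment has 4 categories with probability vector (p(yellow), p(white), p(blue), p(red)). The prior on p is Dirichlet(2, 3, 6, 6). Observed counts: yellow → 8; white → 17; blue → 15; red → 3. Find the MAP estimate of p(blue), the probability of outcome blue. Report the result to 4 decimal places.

The posterior is Dirichlet(αᵢ + nᵢ) = Dirichlet(10, 20, 21, 9).
For a Dirichlet(a₁,…,a_K) with all aᵢ > 1, the mode has j-th component (aⱼ − 1)/(Σaᵢ − K).
Here Σaᵢ = 60 and K = 4, so p(blue) = (21 − 1)/(60 − 4) = 20/56 ≈ 0.3571.

MAP estimate of p(blue) = 0.3571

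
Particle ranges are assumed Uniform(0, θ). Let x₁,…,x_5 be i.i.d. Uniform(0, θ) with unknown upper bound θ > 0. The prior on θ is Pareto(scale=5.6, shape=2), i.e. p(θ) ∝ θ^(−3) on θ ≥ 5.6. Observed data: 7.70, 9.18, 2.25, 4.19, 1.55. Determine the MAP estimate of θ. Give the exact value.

The Uniform(0, θ) likelihood is θ^(−n) for θ ≥ max(xᵢ), zero otherwise. Here max(xᵢ) = 9.18.
Posterior ∝ θ^(−3) · θ^(−5) = θ^(−8) on θ ≥ max(5.6, 9.18) = 9.18.
This density is strictly decreasing in θ, so the posterior mode lies at the lower boundary of the support.

θ̂_MAP = 9.18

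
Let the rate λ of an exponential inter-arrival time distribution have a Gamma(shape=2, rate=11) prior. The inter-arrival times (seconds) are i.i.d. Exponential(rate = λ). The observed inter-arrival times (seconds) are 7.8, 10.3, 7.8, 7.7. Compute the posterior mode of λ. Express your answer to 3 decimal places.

The Exponential(rate=λ) likelihood is ∝ λ^n e^(−λΣtᵢ). Here n = 4 and Σtᵢ = 7.8 + 10.3 + 7.8 + 7.7 = 33.6.
Posterior ∝ λe^(−11λ) · λ^4e^(−33.6λ) = λ^5e^(−44.6λ), i.e. Gamma(6, 44.6).
Mode = (a−1)/b = 5/44.6 ≈ 0.112.

λ̂_MAP = 0.112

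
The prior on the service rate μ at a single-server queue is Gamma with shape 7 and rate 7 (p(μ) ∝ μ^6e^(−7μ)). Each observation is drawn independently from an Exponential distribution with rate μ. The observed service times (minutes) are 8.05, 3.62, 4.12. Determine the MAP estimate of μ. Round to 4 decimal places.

μ̂_MAP = 0.3949

The Exponential(rate=μ) likelihood is ∝ μ^n e^(−μΣtᵢ). Here n = 3 and Σtᵢ = 8.05 + 3.62 + 4.12 = 15.79.
Posterior ∝ μ^6e^(−7μ) · μ^3e^(−15.79μ) = μ^9e^(−22.79μ), i.e. Gamma(10, 22.79).
Mode = (a−1)/b = 9/22.79 ≈ 0.3949.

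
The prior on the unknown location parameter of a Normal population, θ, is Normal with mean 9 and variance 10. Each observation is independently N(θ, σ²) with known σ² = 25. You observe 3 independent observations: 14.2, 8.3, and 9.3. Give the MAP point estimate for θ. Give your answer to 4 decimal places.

n = 3; x̄ = (14.2 + 8.3 + 9.3)/3 = 31.8/3 = 10.6.
For a Normal prior and Normal likelihood with known variance, the posterior is Normal; its mode equals its mean, the precision-weighted average.
Prior precision 1/σ₀² = 1/10 = 0.1; data precision n/σ² = 3/25 = 0.12.
θ̂ = (0.1·9 + 0.12·10.6) / (0.1 + 0.12) = 2.172/0.22 = 543/55 ≈ 9.8727.

θ̂_MAP = 9.8727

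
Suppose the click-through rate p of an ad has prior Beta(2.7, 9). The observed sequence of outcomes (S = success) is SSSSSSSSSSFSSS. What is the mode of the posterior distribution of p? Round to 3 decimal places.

p̂_MAP = 0.620

Prior: Beta(2.7, 9).
Data: 13 successes in 14 trials (from the sequence). The binomial likelihood contributes p^13(1−p)^1, so the posterior is Beta(2.7+13, 9+1) = Beta(15.7, 10).
For Beta(a, b) with a, b > 1 the mode is (a−1)/(a+b−2) = 14.7/23.7 ≈ 0.620.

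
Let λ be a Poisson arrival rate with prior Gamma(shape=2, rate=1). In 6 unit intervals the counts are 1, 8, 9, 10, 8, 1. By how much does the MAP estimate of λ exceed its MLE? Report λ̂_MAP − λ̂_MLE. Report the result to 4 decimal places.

MAP − MLE = -0.7381

Σxᵢ = 37. Posterior is Gamma(39, 7); MAP = (39−1)/7 = 38/7 ≈ 5.42857.
MLE = x̄ = 37/6 ≈ 6.16667.
Difference = 38/7 − 37/6 = -31/42 ≈ -0.7381.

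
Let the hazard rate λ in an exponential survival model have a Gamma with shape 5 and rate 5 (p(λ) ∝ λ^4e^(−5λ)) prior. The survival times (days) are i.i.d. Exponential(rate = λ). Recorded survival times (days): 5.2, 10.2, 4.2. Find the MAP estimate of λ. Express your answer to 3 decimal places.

λ̂_MAP = 0.285

The Exponential(rate=λ) likelihood is ∝ λ^n e^(−λΣtᵢ). Here n = 3 and Σtᵢ = 5.2 + 10.2 + 4.2 = 19.6.
Posterior ∝ λ^4e^(−5λ) · λ^3e^(−19.6λ) = λ^7e^(−24.6λ), i.e. Gamma(8, 24.6).
Mode = (a−1)/b = 7/24.6 ≈ 0.285.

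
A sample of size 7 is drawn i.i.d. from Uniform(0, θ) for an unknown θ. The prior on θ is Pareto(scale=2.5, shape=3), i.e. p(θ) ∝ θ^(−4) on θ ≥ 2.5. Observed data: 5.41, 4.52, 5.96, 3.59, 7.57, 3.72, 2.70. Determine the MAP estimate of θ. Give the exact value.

The Uniform(0, θ) likelihood is θ^(−n) for θ ≥ max(xᵢ), zero otherwise. Here max(xᵢ) = 7.57.
Posterior ∝ θ^(−4) · θ^(−7) = θ^(−11) on θ ≥ max(2.5, 7.57) = 7.57.
This density is strictly decreasing in θ, so the posterior mode lies at the lower boundary of the support.

θ̂_MAP = 7.57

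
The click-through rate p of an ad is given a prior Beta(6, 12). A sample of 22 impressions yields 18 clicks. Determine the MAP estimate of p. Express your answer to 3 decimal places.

p̂_MAP = 0.605

Prior: Beta(6, 12).
Data: 18 successes in 22 trials. The binomial likelihood contributes p^18(1−p)^4, so the posterior is Beta(6+18, 12+4) = Beta(24, 16).
For Beta(a, b) with a, b > 1 the mode is (a−1)/(a+b−2) = 23/38 ≈ 0.605.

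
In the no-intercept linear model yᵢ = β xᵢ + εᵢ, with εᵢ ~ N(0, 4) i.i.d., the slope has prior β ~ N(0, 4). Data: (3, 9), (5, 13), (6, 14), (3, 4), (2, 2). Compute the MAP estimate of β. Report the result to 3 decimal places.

β̂_MAP = 2.286

log p(β | y) = −Σ(yᵢ − βxᵢ)²/(2·4) − β²/(2·4) + const.
Setting the derivative to zero: Σxᵢ(yᵢ − βxᵢ)/4 − β/4 = 0, so β = Σxᵢyᵢ / (Σxᵢ² + σ²/τ²).
Σxᵢyᵢ = 3·9 + 5·13 + 6·14 + 3·4 + 2·2 = 192; Σxᵢ² = 83; σ²/τ² = 1.
β̂_MAP = 192 / (83 + 1) = 192/84 ≈ 2.286.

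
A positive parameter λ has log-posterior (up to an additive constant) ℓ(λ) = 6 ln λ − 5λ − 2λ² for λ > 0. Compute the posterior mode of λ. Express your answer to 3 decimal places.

ℓ'(λ) = 6/λ − 5 − 4λ. Setting this to zero and multiplying by λ: 4λ² + 5λ − 6 = 0.
λ = (−5 + √(5² + 4·4·6)) / (2·4) = (−5 + √121) / 8 = (−5 + 11)/8 = 3/4.
ℓ''(λ) = −6/λ² − 4 < 0, confirming a maximum.

λ̂_MAP = 0.750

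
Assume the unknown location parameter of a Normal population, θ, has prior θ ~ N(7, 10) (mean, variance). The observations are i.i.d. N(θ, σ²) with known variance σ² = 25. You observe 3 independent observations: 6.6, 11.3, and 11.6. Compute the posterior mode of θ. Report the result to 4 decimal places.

n = 3; x̄ = (6.6 + 11.3 + 11.6)/3 = 29.5/3 = 59/6 ≈ 9.8333.
For a Normal prior and Normal likelihood with known variance, the posterior is Normal; its mode equals its mean, the precision-weighted average.
Prior precision 1/σ₀² = 1/10 = 0.1; data precision n/σ² = 3/25 = 0.12.
θ̂ = (0.1·7 + 0.12·(59/6)) / (0.1 + 0.12) = 1.88/0.22 = 94/11 ≈ 8.5455.

θ̂_MAP = 8.5455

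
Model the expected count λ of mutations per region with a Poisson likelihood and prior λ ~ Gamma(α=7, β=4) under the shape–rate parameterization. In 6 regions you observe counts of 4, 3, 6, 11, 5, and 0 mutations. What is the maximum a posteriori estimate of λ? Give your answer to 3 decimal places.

λ̂_MAP = 3.500

Σxᵢ = 4+3+6+11+5+0 = 29, with n = 6.
Posterior ∝ λ^6e^(−4λ) · λ^29e^(−6λ) = λ^35e^(−10λ), i.e. Gamma(shape=36, rate=10).
The mode of a Gamma(a, b) with a ≥ 1 (shape–rate) is (a−1)/b = 35/10 ≈ 3.500.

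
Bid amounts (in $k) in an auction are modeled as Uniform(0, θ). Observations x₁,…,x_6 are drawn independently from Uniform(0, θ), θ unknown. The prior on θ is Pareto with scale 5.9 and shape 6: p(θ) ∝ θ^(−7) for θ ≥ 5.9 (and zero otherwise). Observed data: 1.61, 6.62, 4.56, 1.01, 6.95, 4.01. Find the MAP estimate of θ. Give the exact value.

The Uniform(0, θ) likelihood is θ^(−n) for θ ≥ max(xᵢ), zero otherwise. Here max(xᵢ) = 6.95.
Posterior ∝ θ^(−7) · θ^(−6) = θ^(−13) on θ ≥ max(5.9, 6.95) = 6.95.
This density is strictly decreasing in θ, so the posterior mode lies at the lower boundary of the support.

θ̂_MAP = 6.95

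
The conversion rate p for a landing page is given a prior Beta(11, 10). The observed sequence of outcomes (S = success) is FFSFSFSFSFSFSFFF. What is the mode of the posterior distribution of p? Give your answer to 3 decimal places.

Prior: Beta(11, 10).
Data: 6 successes in 16 trials (from the sequence). The binomial likelihood contributes p^6(1−p)^10, so the posterior is Beta(11+6, 10+10) = Beta(17, 20).
For Beta(a, b) with a, b > 1 the mode is (a−1)/(a+b−2) = 16/35 ≈ 0.457.

p̂_MAP = 0.457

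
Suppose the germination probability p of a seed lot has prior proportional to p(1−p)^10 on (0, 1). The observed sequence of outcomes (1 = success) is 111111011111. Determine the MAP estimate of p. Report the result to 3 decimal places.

The prior density ∝ p(1−p)^10 is the kernel of Beta(2, 11).
Data: 11 successes in 12 trials (from the sequence). The binomial likelihood contributes p^11(1−p)^1, so the posterior is Beta(2+11, 11+1) = Beta(13, 12).
For Beta(a, b) with a, b > 1 the mode is (a−1)/(a+b−2) = 12/23 ≈ 0.522.

p̂_MAP = 0.522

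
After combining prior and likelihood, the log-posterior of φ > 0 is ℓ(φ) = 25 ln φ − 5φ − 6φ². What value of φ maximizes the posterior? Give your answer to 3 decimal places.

φ̂_MAP = 1.250

ℓ'(φ) = 25/φ − 5 − 12φ. Setting this to zero and multiplying by φ: 12φ² + 5φ − 25 = 0.
φ = (−5 + √(5² + 4·12·25)) / (2·12) = (−5 + √1225) / 24 = (−5 + 35)/24 = 5/4.
ℓ''(φ) = −25/φ² − 12 < 0, confirming a maximum.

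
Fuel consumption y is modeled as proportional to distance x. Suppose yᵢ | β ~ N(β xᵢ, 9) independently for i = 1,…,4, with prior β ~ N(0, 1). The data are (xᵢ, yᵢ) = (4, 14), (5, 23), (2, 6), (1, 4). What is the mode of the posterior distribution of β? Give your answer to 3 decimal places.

log p(β | y) = −Σ(yᵢ − βxᵢ)²/(2·9) − β²/(2·1) + const.
Setting the derivative to zero: Σxᵢ(yᵢ − βxᵢ)/9 − β/1 = 0, so β = Σxᵢyᵢ / (Σxᵢ² + σ²/τ²).
Σxᵢyᵢ = 4·14 + 5·23 + 2·6 + 1·4 = 187; Σxᵢ² = 46; σ²/τ² = 9.
β̂_MAP = 187 / (46 + 9) = 187/55 ≈ 3.400.

β̂_MAP = 3.400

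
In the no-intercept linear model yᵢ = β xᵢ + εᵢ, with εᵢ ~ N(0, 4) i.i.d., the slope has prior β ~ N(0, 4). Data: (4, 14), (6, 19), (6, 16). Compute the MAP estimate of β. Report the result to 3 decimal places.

log p(β | y) = −Σ(yᵢ − βxᵢ)²/(2·4) − β²/(2·4) + const.
Setting the derivative to zero: Σxᵢ(yᵢ − βxᵢ)/4 − β/4 = 0, so β = Σxᵢyᵢ / (Σxᵢ² + σ²/τ²).
Σxᵢyᵢ = 4·14 + 6·19 + 6·16 = 266; Σxᵢ² = 88; σ²/τ² = 1.
β̂_MAP = 266 / (88 + 1) = 266/89 ≈ 2.989.

β̂_MAP = 2.989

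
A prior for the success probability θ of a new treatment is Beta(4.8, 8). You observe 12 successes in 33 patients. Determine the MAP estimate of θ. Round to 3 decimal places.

Prior: Beta(4.8, 8).
Data: 12 successes in 33 trials. The binomial likelihood contributes θ^12(1−θ)^21, so the posterior is Beta(4.8+12, 8+21) = Beta(16.8, 29).
For Beta(a, b) with a, b > 1 the mode is (a−1)/(a+b−2) = 15.8/43.8 ≈ 0.361.

θ̂_MAP = 0.361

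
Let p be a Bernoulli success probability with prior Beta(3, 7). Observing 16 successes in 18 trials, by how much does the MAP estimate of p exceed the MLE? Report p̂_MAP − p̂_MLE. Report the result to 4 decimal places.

MAP − MLE = -0.1966

Posterior is Beta(19, 9); MAP = (19−1)/(28−2) = 18/26 ≈ 0.69231.
MLE ignores the prior: p̂_MLE = k/n = 16/18 ≈ 0.88889.
Difference = 18/26 − 16/18 = -23/117 ≈ -0.1966.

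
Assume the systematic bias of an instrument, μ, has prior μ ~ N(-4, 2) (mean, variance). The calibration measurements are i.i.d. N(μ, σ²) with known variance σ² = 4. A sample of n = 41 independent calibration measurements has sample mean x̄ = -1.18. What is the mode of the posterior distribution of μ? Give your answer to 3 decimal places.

n = 41, x̄ = -1.18.
For a Normal prior and Normal likelihood with known variance, the posterior is Normal; its mode equals its mean, the precision-weighted average.
Prior precision 1/σ₀² = 1/2 = 0.5; data precision n/σ² = 41/4 = 10.25.
μ̂ = (0.5·(-4) + 10.25·(-1.18)) / (0.5 + 10.25) = (-14.095)/10.75 = -2819/2150 ≈ -1.311.

μ̂_MAP = -1.311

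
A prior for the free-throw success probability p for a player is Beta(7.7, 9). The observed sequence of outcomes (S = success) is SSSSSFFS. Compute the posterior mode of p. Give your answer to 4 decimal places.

Prior: Beta(7.7, 9).
Data: 6 successes in 8 trials (from the sequence). The binomial likelihood contributes p^6(1−p)^2, so the posterior is Beta(7.7+6, 9+2) = Beta(13.7, 11).
For Beta(a, b) with a, b > 1 the mode is (a−1)/(a+b−2) = 12.7/22.7 ≈ 0.5595.

p̂_MAP = 0.5595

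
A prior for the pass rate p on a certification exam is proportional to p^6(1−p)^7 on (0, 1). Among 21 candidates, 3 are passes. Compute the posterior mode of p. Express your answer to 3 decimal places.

p̂_MAP = 0.265

The prior density ∝ p^6(1−p)^7 is the kernel of Beta(7, 8).
Data: 3 successes in 21 trials. The binomial likelihood contributes p^3(1−p)^18, so the posterior is Beta(7+3, 8+18) = Beta(10, 26).
For Beta(a, b) with a, b > 1 the mode is (a−1)/(a+b−2) = 9/34 ≈ 0.265.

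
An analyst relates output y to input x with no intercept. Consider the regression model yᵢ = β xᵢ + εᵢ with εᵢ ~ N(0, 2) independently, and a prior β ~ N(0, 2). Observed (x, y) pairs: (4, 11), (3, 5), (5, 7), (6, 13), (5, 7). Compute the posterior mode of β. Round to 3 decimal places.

β̂_MAP = 1.848

log p(β | y) = −Σ(yᵢ − βxᵢ)²/(2·2) − β²/(2·2) + const.
Setting the derivative to zero: Σxᵢ(yᵢ − βxᵢ)/2 − β/2 = 0, so β = Σxᵢyᵢ / (Σxᵢ² + σ²/τ²).
Σxᵢyᵢ = 4·11 + 3·5 + 5·7 + 6·13 + 5·7 = 207; Σxᵢ² = 111; σ²/τ² = 1.
β̂_MAP = 207 / (111 + 1) = 207/112 ≈ 1.848.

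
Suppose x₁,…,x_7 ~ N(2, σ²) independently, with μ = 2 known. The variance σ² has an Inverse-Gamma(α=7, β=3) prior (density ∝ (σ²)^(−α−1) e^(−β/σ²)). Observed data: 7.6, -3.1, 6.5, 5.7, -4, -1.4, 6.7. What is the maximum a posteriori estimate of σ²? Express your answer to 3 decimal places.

Sum of squared deviations about the known mean: SS = (7.6−2)² + (-3.1−2)² + (6.5−2)² + (5.7−2)² + (-4−2)² + (-1.4−2)² + (6.7−2)² = 160.96.
The Normal likelihood contributes (σ²)^(−n/2) exp(−SS/(2σ²)), so the posterior is Inverse-Gamma(α + n/2, β + SS/2) = Inverse-Gamma(10.5, 83.48).
The mode of Inverse-Gamma(a, b) is b/(a+1) = 83.48/11.5 ≈ 7.259.

σ̂²_MAP = 7.259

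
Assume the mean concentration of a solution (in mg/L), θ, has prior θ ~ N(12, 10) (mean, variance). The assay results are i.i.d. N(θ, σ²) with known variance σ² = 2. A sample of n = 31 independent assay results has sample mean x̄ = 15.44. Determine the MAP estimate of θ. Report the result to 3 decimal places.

n = 31, x̄ = 15.44.
For a Normal prior and Normal likelihood with known variance, the posterior is Normal; its mode equals its mean, the precision-weighted average.
Prior precision 1/σ₀² = 1/10 = 0.1; data precision n/σ² = 31/2 = 15.5.
θ̂ = (0.1·12 + 15.5·15.44) / (0.1 + 15.5) = 240.52/15.6 = 6013/390 ≈ 15.418.

θ̂_MAP = 15.418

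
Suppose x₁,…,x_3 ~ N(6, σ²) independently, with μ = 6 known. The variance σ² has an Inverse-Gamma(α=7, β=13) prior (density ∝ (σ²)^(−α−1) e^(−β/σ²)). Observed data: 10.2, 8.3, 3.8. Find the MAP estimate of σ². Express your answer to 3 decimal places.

Sum of squared deviations about the known mean: SS = (10.2−6)² + (8.3−6)² + (3.8−6)² = 27.77.
The Normal likelihood contributes (σ²)^(−n/2) exp(−SS/(2σ²)), so the posterior is Inverse-Gamma(α + n/2, β + SS/2) = Inverse-Gamma(8.5, 26.885).
The mode of Inverse-Gamma(a, b) is b/(a+1) = 26.885/9.5 ≈ 2.830.

σ̂²_MAP = 2.830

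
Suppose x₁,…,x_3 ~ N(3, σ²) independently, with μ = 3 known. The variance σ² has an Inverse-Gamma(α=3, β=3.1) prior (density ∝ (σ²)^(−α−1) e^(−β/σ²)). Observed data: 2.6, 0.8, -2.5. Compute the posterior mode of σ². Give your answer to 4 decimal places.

σ̂²_MAP = 3.7682

Sum of squared deviations about the known mean: SS = (2.6−3)² + (0.8−3)² + (-2.5−3)² = 35.25.
The Normal likelihood contributes (σ²)^(−n/2) exp(−SS/(2σ²)), so the posterior is Inverse-Gamma(α + n/2, β + SS/2) = Inverse-Gamma(4.5, 20.725).
The mode of Inverse-Gamma(a, b) is b/(a+1) = 20.725/5.5 ≈ 3.7682.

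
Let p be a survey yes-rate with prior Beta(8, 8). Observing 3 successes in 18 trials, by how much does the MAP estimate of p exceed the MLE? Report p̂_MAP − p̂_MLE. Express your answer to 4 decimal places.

MAP − MLE = 0.1458

Posterior is Beta(11, 23); MAP = (11−1)/(34−2) = 10/32 ≈ 0.31250.
MLE ignores the prior: p̂_MLE = k/n = 3/18 ≈ 0.16667.
Difference = 10/32 − 3/18 = 7/48 ≈ 0.1458.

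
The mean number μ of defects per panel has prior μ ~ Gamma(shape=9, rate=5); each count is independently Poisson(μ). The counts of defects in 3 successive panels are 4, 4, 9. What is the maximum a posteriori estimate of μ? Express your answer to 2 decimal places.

Σxᵢ = 4+4+9 = 17, with n = 3.
Posterior ∝ μ^8e^(−5μ) · μ^17e^(−3μ) = μ^25e^(−8μ), i.e. Gamma(shape=26, rate=8).
The mode of a Gamma(a, b) with a ≥ 1 (shape–rate) is (a−1)/b = 25/8 ≈ 3.13.

μ̂_MAP = 3.13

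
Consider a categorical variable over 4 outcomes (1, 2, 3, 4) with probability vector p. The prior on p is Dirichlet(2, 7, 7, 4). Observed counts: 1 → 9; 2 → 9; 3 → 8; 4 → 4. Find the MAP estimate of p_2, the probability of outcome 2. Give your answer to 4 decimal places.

The posterior is Dirichlet(αᵢ + nᵢ) = Dirichlet(11, 16, 15, 8).
For a Dirichlet(a₁,…,a_K) with all aᵢ > 1, the mode has j-th component (aⱼ − 1)/(Σaᵢ − K).
Here Σaᵢ = 50 and K = 4, so p_2 = (16 − 1)/(50 − 4) = 15/46 ≈ 0.3261.

MAP estimate: 0.3261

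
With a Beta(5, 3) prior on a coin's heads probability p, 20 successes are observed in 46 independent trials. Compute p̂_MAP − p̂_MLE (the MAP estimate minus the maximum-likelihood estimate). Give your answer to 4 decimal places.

MAP − MLE = 0.0268

Posterior is Beta(25, 29); MAP = (25−1)/(54−2) = 24/52 ≈ 0.46154.
MLE ignores the prior: p̂_MLE = k/n = 20/46 ≈ 0.43478.
Difference = 24/52 − 20/46 = 8/299 ≈ 0.0268.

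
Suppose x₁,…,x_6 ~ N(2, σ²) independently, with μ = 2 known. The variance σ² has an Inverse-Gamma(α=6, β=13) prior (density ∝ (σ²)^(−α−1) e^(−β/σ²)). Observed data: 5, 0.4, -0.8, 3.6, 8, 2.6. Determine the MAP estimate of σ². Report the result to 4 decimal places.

Sum of squared deviations about the known mean: SS = (5−2)² + (0.4−2)² + (-0.8−2)² + (3.6−2)² + (8−2)² + (2.6−2)² = 58.32.
The Normal likelihood contributes (σ²)^(−n/2) exp(−SS/(2σ²)), so the posterior is Inverse-Gamma(α + n/2, β + SS/2) = Inverse-Gamma(9, 42.16).
The mode of Inverse-Gamma(a, b) is b/(a+1) = 42.16/10 ≈ 4.2160.

σ̂²_MAP = 4.2160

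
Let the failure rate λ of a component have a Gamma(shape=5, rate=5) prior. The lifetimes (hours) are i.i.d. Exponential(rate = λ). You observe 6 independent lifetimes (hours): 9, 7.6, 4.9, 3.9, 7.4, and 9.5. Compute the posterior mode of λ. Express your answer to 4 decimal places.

λ̂_MAP = 0.2114

The Exponential(rate=λ) likelihood is ∝ λ^n e^(−λΣtᵢ). Here n = 6 and Σtᵢ = 9 + 7.6 + 4.9 + 3.9 + 7.4 + 9.5 = 42.3.
Posterior ∝ λ^4e^(−5λ) · λ^6e^(−42.3λ) = λ^10e^(−47.3λ), i.e. Gamma(11, 47.3).
Mode = (a−1)/b = 10/47.3 ≈ 0.2114.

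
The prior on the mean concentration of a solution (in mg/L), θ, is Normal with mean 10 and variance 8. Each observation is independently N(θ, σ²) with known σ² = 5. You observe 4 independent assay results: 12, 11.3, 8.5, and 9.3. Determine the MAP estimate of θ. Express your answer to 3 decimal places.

θ̂_MAP = 10.238

n = 4; x̄ = (12 + 11.3 + 8.5 + 9.3)/4 = 41.1/4 = 10.275.
For a Normal prior and Normal likelihood with known variance, the posterior is Normal; its mode equals its mean, the precision-weighted average.
Prior precision 1/σ₀² = 1/8 = 0.125; data precision n/σ² = 4/5 = 0.8.
θ̂ = (0.125·10 + 0.8·10.275) / (0.125 + 0.8) = 9.47/0.925 = 1894/185 ≈ 10.238.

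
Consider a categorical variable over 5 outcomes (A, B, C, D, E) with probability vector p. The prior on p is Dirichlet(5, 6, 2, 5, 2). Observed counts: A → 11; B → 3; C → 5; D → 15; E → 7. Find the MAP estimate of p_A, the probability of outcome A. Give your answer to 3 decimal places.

MAP estimate of p_A = 0.268

The posterior is Dirichlet(αᵢ + nᵢ) = Dirichlet(16, 9, 7, 20, 9).
For a Dirichlet(a₁,…,a_K) with all aᵢ > 1, the mode has j-th component (aⱼ − 1)/(Σaᵢ − K).
Here Σaᵢ = 61 and K = 5, so p_A = (16 − 1)/(61 − 5) = 15/56 ≈ 0.268.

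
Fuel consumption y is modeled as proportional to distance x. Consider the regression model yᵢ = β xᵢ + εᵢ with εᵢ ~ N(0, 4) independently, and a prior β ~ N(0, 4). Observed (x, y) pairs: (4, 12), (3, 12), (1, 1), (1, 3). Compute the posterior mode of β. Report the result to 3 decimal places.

β̂_MAP = 3.143

log p(β | y) = −Σ(yᵢ − βxᵢ)²/(2·4) − β²/(2·4) + const.
Setting the derivative to zero: Σxᵢ(yᵢ − βxᵢ)/4 − β/4 = 0, so β = Σxᵢyᵢ / (Σxᵢ² + σ²/τ²).
Σxᵢyᵢ = 4·12 + 3·12 + 1·1 + 1·3 = 88; Σxᵢ² = 27; σ²/τ² = 1.
β̂_MAP = 88 / (27 + 1) = 88/28 ≈ 3.143.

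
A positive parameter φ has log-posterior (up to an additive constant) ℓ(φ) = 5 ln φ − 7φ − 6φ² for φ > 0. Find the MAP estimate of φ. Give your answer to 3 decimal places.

ℓ'(φ) = 5/φ − 7 − 12φ. Setting this to zero and multiplying by φ: 12φ² + 7φ − 5 = 0.
φ = (−7 + √(7² + 4·12·5)) / (2·12) = (−7 + √289) / 24 = (−7 + 17)/24 = 5/12.
ℓ''(φ) = −5/φ² − 12 < 0, confirming a maximum.

φ̂_MAP = 0.417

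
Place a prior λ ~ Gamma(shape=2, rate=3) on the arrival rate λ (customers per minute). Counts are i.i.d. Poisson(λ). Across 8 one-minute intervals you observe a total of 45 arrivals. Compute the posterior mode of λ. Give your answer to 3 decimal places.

Σxᵢ = 45, n = 8.
Posterior ∝ λe^(−3λ) · λ^45e^(−8λ) = λ^46e^(−11λ), i.e. Gamma(shape=47, rate=11).
The mode of a Gamma(a, b) with a ≥ 1 (shape–rate) is (a−1)/b = 46/11 ≈ 4.182.

λ̂_MAP = 4.182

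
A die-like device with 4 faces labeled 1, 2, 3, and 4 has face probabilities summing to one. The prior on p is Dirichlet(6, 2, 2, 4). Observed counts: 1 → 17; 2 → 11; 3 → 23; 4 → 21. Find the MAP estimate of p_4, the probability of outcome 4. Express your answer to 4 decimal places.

The posterior is Dirichlet(αᵢ + nᵢ) = Dirichlet(23, 13, 25, 25).
For a Dirichlet(a₁,…,a_K) with all aᵢ > 1, the mode has j-th component (aⱼ − 1)/(Σaᵢ − K).
Here Σaᵢ = 86 and K = 4, so p_4 = (25 − 1)/(86 − 4) = 24/82 ≈ 0.2927.

MAP estimate: 0.2927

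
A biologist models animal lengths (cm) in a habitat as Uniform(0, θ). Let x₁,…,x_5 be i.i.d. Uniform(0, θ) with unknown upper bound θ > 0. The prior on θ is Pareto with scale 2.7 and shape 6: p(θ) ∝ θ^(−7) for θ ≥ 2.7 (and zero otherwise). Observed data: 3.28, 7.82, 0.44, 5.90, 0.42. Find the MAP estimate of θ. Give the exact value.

θ̂_MAP = 7.82

The Uniform(0, θ) likelihood is θ^(−n) for θ ≥ max(xᵢ), zero otherwise. Here max(xᵢ) = 7.82.
Posterior ∝ θ^(−7) · θ^(−5) = θ^(−12) on θ ≥ max(2.7, 7.82) = 7.82.
This density is strictly decreasing in θ, so the posterior mode lies at the lower boundary of the support.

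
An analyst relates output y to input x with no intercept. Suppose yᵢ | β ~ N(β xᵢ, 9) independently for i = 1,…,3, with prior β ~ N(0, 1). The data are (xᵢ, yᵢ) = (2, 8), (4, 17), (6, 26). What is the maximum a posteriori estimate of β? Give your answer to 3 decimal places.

β̂_MAP = 3.692

log p(β | y) = −Σ(yᵢ − βxᵢ)²/(2·9) − β²/(2·1) + const.
Setting the derivative to zero: Σxᵢ(yᵢ − βxᵢ)/9 − β/1 = 0, so β = Σxᵢyᵢ / (Σxᵢ² + σ²/τ²).
Σxᵢyᵢ = 2·8 + 4·17 + 6·26 = 240; Σxᵢ² = 56; σ²/τ² = 9.
β̂_MAP = 240 / (56 + 9) = 240/65 ≈ 3.692.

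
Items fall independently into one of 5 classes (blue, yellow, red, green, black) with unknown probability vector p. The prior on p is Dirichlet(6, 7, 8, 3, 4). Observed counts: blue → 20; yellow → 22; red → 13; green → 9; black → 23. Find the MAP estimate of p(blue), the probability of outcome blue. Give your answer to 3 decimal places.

The posterior is Dirichlet(αᵢ + nᵢ) = Dirichlet(26, 29, 21, 12, 27).
For a Dirichlet(a₁,…,a_K) with all aᵢ > 1, the mode has j-th component (aⱼ − 1)/(Σaᵢ − K).
Here Σaᵢ = 115 and K = 5, so p(blue) = (26 − 1)/(115 − 5) = 25/110 ≈ 0.227.

MAP estimate of p(blue) = 0.227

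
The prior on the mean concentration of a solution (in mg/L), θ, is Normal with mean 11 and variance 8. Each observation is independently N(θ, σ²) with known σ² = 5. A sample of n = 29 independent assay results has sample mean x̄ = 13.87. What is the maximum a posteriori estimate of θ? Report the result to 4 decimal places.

n = 29, x̄ = 13.87.
For a Normal prior and Normal likelihood with known variance, the posterior is Normal; its mode equals its mean, the precision-weighted average.
Prior precision 1/σ₀² = 1/8 = 0.125; data precision n/σ² = 29/5 = 5.8.
θ̂ = (0.125·11 + 5.8·13.87) / (0.125 + 5.8) = 81.821/5.925 = 81821/5925 ≈ 13.8095.

θ̂_MAP = 13.8095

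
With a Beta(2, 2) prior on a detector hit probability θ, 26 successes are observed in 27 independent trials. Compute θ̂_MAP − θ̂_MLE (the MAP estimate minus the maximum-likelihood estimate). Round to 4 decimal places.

MAP − MLE = -0.0319

Posterior is Beta(28, 3); MAP = (28−1)/(31−2) = 27/29 ≈ 0.93103.
MLE ignores the prior: θ̂_MLE = k/n = 26/27 ≈ 0.96296.
Difference = 27/29 − 26/27 = -25/783 ≈ -0.0319.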